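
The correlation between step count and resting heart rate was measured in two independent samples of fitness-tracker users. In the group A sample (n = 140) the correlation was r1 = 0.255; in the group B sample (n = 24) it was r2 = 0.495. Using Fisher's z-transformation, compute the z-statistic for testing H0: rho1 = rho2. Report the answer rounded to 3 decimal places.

Fisher z-transforms: z1 = atanh(0.255) = 0.260753, z2 = atanh(0.495) = 0.542662; difference d = -0.281909
Var(d) = 1/137 + 1/21 = 0.0072993 + 0.0476190 = 0.0549183
z = d/√Var(d) = -0.281909 / √0.0549183 = -0.281909 / 0.234347 = -1.203

-1.203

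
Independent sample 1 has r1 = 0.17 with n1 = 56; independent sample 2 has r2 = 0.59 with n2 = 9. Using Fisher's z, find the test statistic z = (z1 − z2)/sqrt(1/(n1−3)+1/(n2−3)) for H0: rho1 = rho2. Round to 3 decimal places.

z1 = atanh(0.17) = 0.171667,  z2 = atanh(0.59) = 0.677666
SE = √(1/(n1−3) + 1/(n2−3)) = √(1/53 + 1/6) = √(0.0188679 + 0.1666667) = √0.1855346 = 0.430737
z = (z1 − z2)/SE = (0.171667 − 0.677666) / 0.430737 = -0.505999 / 0.430737 = -1.175

-1.175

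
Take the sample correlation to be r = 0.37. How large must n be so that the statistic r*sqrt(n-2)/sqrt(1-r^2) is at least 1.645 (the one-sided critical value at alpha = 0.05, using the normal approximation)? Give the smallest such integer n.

20

r√(n−2)/√(1−r²) ≥ 1.645  ⇔  n−2 ≥ (1.645)²·(1−r²)/r²
(1−r²)/r² = (1−0.1369)/0.1369 = 6.3046
n ≥ 2 + 2.706025·6.3046 = 2 + 17.0604 = 19.0604
⌈19.0604⌉ = 20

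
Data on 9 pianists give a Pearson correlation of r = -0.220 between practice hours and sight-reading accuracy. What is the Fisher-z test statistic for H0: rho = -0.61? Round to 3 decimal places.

z_r = atanh(-0.220) = -0.223656,  z_0 = atanh(-0.61) = -0.708921
SE = 1/√(n−3) = 1/√6 = 0.408248
z = (z_r − z_0)/SE = (-0.223656 − (-0.708921)) / 0.408248 = 0.485265 / 0.408248 = 1.189

1.189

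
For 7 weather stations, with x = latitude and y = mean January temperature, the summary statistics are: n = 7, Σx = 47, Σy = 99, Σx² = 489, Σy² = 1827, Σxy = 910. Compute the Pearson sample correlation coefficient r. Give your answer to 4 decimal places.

0.9015

S_xy = nΣxy − ΣxΣy = 7·910 − 47·99 = 6370 − 4653 = 1717
S_xx = nΣx² − (Σx)² = 7·489 − 47² = 3423 − 2209 = 1214
S_yy = nΣy² − (Σy)² = 7·1827 − 99² = 12789 − 9801 = 2988
r = S_xy / √(S_xx·S_yy) = 1717 / √(1214·2988) = 1717 / √3627432 = 1717 / 1904.5818 = 0.9015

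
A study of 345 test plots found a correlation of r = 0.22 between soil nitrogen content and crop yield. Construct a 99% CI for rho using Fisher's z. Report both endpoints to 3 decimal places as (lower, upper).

(0.084, 0.348)

Fisher z: z_r = atanh(r) = ½·ln((1+0.22)/(1−0.22)) = 0.223656
SE(z) = 1/√(n−3) = 1/√342 = 0.054074
99% ⇒ z* = 2.576; margin = 2.576·0.054074 = 0.139295
CI on z-scale: (0.084361, 0.362951)
Back-transform: tanh(0.084361) = 0.084161, tanh(0.362951) = 0.347811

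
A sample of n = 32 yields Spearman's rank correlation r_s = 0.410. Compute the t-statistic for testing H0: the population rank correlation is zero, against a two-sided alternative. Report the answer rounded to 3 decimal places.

t = r_s·√(n−2) / √(1−r_s²) with r_s = 0.410, n = 32
  = 0.410·√30 / √(1 − 0.168100)
  = 0.410·5.477226 / 0.912086
  = 2.245663 / 0.912086 = 2.462

2.462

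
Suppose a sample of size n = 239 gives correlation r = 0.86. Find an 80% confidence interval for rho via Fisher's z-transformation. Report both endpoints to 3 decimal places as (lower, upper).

Fisher z: z_r = atanh(r) = ½·ln((1+0.86)/(1−0.86)) = 1.293345
SE(z) = 1/√(n−3) = 1/√236 = 0.065094
80% ⇒ z* = 1.282; margin = 1.282·0.065094 = 0.083451
CI on z-scale: (1.209894, 1.376796)
Back-transform: tanh(1.209894) = 0.836648, tanh(1.376796) = 0.880232

(0.837, 0.880)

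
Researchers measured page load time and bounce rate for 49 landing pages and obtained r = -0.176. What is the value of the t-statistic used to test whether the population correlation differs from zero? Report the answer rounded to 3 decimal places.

t = r·√(n−2) / √(1−r²) with r = -0.176, n = 49
  = -0.176·√47 / √(1 − 0.030976)
  = -0.176·6.855655 / 0.984390
  = -1.206595 / 0.984390 = -1.226

-1.226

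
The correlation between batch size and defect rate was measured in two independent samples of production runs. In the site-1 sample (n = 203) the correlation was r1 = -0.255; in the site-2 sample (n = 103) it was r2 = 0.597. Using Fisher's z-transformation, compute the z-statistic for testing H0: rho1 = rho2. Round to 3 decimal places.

-7.750

z1 = atanh(-0.255) = -0.260753,  z2 = atanh(0.597) = 0.688473
SE = √(1/(n1−3) + 1/(n2−3)) = √(1/200 + 1/100) = √(0.0050000 + 0.0100000) = √0.0150000 = 0.122474
z = (z1 − z2)/SE = (-0.260753 − 0.688473) / 0.122474 = -0.949226 / 0.122474 = -7.750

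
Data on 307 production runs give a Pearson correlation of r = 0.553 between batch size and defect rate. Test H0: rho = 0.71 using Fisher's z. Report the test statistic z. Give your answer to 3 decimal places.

z_r = atanh(0.553) = 0.622693,  z_0 = atanh(0.71) = 0.887184
SE = 1/√(n−3) = 1/√304 = 0.057354
z = (z_r − z_0)/SE = (0.622693 − 0.887184) / 0.057354 = -0.264491 / 0.057354 = -4.612

-4.612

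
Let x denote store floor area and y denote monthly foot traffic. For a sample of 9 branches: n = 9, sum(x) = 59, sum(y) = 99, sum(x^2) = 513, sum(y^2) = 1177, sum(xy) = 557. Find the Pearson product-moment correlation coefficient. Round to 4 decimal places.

S_xy = nΣxy − ΣxΣy = 9·557 − 59·99 = 5013 − 5841 = -828
S_xx = nΣx² − (Σx)² = 9·513 − 59² = 4617 − 3481 = 1136
S_yy = nΣy² − (Σy)² = 9·1177 − 99² = 10593 − 9801 = 792
r = S_xy / √(S_xx·S_yy) = -828 / √(1136·792) = -828 / √899712 = -828 / 948.5315 = -0.8729

-0.8729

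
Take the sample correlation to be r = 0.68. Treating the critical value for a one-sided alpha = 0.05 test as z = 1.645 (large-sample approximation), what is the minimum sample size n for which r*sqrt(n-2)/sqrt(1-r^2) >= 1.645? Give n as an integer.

Need r·√(n−2)/√(1−r²) ≥ 1.645
√(n−2) ≥ 1.645·√(1−0.4624) / 0.68 = 1.645·0.733212 / 0.68 = 1.7737
n−2 ≥ 3.1460  ⇒  n ≥ 5.1460
Smallest integer n = 6

6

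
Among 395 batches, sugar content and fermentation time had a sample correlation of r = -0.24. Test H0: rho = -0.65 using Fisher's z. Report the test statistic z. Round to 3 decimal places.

z_r = atanh(-0.24) = -0.244774,  z_0 = atanh(-0.65) = -0.775299
SE = 1/√(n−3) = 1/√392 = 0.050508
z = (z_r − z_0)/SE = (-0.244774 − (-0.775299)) / 0.050508 = 0.530525 / 0.050508 = 10.504

10.504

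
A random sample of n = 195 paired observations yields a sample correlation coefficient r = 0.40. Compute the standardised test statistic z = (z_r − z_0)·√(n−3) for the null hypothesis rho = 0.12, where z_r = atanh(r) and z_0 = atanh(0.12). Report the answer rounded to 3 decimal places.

4.199

z_r = atanh(0.40) = 0.423649,  z_0 = atanh(0.12) = 0.120581
SE = 1/√(n−3) = 1/√192 = 0.072169
z = (z_r − z_0)/SE = (0.423649 − 0.120581) / 0.072169 = 0.303068 / 0.072169 = 4.199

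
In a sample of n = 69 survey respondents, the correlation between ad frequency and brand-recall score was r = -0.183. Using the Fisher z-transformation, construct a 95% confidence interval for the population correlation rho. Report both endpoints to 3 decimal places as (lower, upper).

(-0.402, 0.056)

z_r = atanh(-0.183) = -0.185085;  SE = 1/√(n−3) = 1/√66 = 0.123091
z-limits: -0.185085 ± 1.960·0.123091 = -0.185085 ± 0.241258 = [-0.426343, 0.056173]
ρ-limits: (tanh -0.426343, tanh 0.056173) = (-0.402, 0.056)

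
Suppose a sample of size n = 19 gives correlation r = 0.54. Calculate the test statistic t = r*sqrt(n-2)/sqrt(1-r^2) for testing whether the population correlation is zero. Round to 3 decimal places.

t = r·√(n−2) / √(1−r²) with r = 0.54, n = 19
  = 0.54·√17 / √(1 − 0.2916)
  = 0.54·4.123106 / 0.841665
  = 2.226477 / 0.841665 = 2.645

2.645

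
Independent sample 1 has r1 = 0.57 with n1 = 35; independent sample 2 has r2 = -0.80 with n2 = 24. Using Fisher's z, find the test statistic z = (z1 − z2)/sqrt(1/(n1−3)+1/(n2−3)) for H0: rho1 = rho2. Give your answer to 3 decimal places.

6.218

Fisher z-transforms: z1 = atanh(0.57) = 0.647523, z2 = atanh(-0.80) = -1.098612; difference d = 1.746135
Var(d) = 1/32 + 1/21 = 0.0312500 + 0.0476190 = 0.0788690
z = d/√Var(d) = 1.746135 / √0.0788690 = 1.746135 / 0.280836 = 6.218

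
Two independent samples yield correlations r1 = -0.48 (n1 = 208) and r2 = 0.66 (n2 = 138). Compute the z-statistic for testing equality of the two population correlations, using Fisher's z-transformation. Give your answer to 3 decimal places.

-11.871

z1 = atanh(-0.48) = -0.522984,  z2 = atanh(0.66) = 0.792814
SE = √(1/(n1−3) + 1/(n2−3)) = √(1/205 + 1/135) = √(0.0048780 + 0.0074074) = √0.0122854 = 0.110840
z = (z1 − z2)/SE = (-0.522984 − 0.792814) / 0.110840 = -1.315798 / 0.110840 = -11.871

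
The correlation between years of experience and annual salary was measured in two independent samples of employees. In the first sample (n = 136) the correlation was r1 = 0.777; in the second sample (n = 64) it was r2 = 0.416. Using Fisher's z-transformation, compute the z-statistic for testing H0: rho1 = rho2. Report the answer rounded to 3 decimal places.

Fisher z-transforms: z1 = atanh(0.777) = 1.037755, z2 = atanh(0.416) = 0.442845; difference d = 0.594910
Var(d) = 1/133 + 1/61 = 0.0075188 + 0.0163934 = 0.0239122
z = d/√Var(d) = 0.594910 / √0.0239122 = 0.594910 / 0.154636 = 3.847

3.847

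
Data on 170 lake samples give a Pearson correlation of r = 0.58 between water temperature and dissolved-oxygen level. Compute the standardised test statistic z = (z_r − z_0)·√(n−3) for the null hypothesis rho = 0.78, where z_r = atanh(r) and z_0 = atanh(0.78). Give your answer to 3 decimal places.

z_r = atanh(0.58) = 0.662463,  z_0 = atanh(0.78) = 1.045371
SE = 1/√(n−3) = 1/√167 = 0.077382
z = (z_r − z_0)/SE = (0.662463 − 1.045371) / 0.077382 = -0.382908 / 0.077382 = -4.948

-4.948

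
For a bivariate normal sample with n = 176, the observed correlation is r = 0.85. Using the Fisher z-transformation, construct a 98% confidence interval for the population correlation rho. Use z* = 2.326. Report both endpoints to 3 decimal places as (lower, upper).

Fisher z: z_r = atanh(r) = ½·ln((1+0.85)/(1−0.85)) = 1.256153
SE(z) = 1/√(n−3) = 1/√173 = 0.076029
98% ⇒ z* = 2.326; margin = 2.326·0.076029 = 0.176843
CI on z-scale: (1.079310, 1.432996)
Back-transform: tanh(1.079310) = 0.792943, tanh(1.432996) = 0.892279

(0.793, 0.892)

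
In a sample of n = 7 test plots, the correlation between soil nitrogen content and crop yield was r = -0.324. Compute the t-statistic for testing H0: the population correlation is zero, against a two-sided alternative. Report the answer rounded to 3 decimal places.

1 − r² = 1 − 0.104976 = 0.895024;  √(1−r²) = 0.946057
√(n−2) = √5 = 2.236068
t = r·√(n−2)/√(1−r²) = -0.324 · 2.236068 / 0.946057 = -0.766

-0.766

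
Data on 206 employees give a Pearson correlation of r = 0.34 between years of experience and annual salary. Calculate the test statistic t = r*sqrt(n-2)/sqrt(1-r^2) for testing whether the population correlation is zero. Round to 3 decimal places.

5.164

t = r·√(n−2) / √(1−r²) with r = 0.34, n = 206
  = 0.34·√204 / √(1 − 0.1156)
  = 0.34·14.282857 / 0.940425
  = 4.856171 / 0.940425 = 5.164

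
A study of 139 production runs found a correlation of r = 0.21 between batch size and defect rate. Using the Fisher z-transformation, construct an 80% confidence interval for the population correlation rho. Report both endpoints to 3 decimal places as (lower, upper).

(0.103, 0.312)

Fisher z: z_r = atanh(r) = ½·ln((1+0.21)/(1−0.21)) = 0.213171
SE(z) = 1/√(n−3) = 1/√136 = 0.085749
80% ⇒ z* = 1.282; margin = 1.282·0.085749 = 0.109930
CI on z-scale: (0.103241, 0.323101)
Back-transform: tanh(0.103241) = 0.102876, tanh(0.323101) = 0.312308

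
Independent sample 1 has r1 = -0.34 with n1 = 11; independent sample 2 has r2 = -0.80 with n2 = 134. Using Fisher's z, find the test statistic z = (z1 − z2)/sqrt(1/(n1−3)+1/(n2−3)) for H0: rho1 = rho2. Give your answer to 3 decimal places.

2.044

Fisher z-transforms: z1 = atanh(-0.34) = -0.354093, z2 = atanh(-0.80) = -1.098612; difference d = 0.744519
Var(d) = 1/8 + 1/131 = 0.1250000 + 0.0076336 = 0.1326336
z = d/√Var(d) = 0.744519 / √0.1326336 = 0.744519 / 0.364189 = 2.044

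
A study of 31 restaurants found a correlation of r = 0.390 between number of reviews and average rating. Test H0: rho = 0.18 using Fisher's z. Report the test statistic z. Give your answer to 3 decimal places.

z_r = atanh(0.390) = 0.411800,  z_0 = atanh(0.18) = 0.181983
SE = 1/√(n−3) = 1/√28 = 0.188982
z = (z_r − z_0)/SE = (0.411800 − 0.181983) / 0.188982 = 0.229817 / 0.188982 = 1.216

1.216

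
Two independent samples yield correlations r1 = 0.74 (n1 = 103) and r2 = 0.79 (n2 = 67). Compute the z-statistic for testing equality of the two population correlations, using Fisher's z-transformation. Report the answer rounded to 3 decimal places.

-0.756

z1 = atanh(0.74) = 0.950479,  z2 = atanh(0.79) = 1.071432
SE = √(1/(n1−3) + 1/(n2−3)) = √(1/100 + 1/64) = √(0.0100000 + 0.0156250) = √0.0256250 = 0.160078
z = (z1 − z2)/SE = (0.950479 − 1.071432) / 0.160078 = -0.120953 / 0.160078 = -0.756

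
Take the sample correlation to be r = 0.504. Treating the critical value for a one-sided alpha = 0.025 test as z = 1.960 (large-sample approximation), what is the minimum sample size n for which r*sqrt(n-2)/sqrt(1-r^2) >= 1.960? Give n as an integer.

14

Need r·√(n−2)/√(1−r²) ≥ 1.960
√(n−2) ≥ 1.960·√(1−0.254016) / 0.504 = 1.960·0.863704 / 0.504 = 3.3588
n−2 ≥ 11.2815  ⇒  n ≥ 13.2815
Smallest integer n = 14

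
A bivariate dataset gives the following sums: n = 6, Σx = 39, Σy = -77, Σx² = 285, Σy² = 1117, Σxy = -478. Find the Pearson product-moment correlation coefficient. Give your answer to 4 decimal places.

Numerator: nΣxy − (Σx)(Σy) = 6·(-478) − (39)(-77) = 135
Denominator: √[(nΣx²−(Σx)²)(nΣy²−(Σy)²)]
  nΣx²−(Σx)² = 6·285 − 1521 = 189;  nΣy²−(Σy)² = 6·1117 − 5929 = 773
  √(189·773) = √146097 = 382.2264
r = 135 / 382.2264 = 0.3532

0.3532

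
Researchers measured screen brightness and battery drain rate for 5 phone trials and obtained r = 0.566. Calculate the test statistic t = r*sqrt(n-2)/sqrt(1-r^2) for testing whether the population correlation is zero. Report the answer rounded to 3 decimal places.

t = r·√(n−2) / √(1−r²) with r = 0.566, n = 5
  = 0.566·√3 / √(1 − 0.320356)
  = 0.566·1.732051 / 0.824405
  = 0.980341 / 0.824405 = 1.189

1.189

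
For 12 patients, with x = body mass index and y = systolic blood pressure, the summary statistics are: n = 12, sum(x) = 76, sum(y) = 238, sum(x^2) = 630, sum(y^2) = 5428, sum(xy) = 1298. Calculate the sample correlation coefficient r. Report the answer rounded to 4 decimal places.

S_xy = nΣxy − ΣxΣy = 12·1298 − 76·238 = 15576 − 18088 = -2512
S_xx = nΣx² − (Σx)² = 12·630 − 76² = 7560 − 5776 = 1784
S_yy = nΣy² − (Σy)² = 12·5428 − 238² = 65136 − 56644 = 8492
r = S_xy / √(S_xx·S_yy) = -2512 / √(1784·8492) = -2512 / √15149728 = -2512 / 3892.2652 = -0.6454

-0.6454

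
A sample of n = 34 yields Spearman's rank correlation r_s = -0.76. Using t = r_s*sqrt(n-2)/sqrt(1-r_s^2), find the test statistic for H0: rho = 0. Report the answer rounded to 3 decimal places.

t = r_s·√(n−2) / √(1−r_s²) with r_s = -0.76, n = 34
  = -0.76·√32 / √(1 − 0.5776)
  = -0.76·5.656854 / 0.649923
  = -4.299209 / 0.649923 = -6.615

-6.615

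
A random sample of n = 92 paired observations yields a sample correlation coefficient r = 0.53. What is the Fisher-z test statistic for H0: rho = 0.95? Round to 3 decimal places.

-11.714

z_r = atanh(0.53) = 0.590145,  z_0 = atanh(0.95) = 1.831781
SE = 1/√(n−3) = 1/√89 = 0.106000
z = (z_r − z_0)/SE = (0.590145 − 1.831781) / 0.106000 = -1.241636 / 0.106000 = -11.714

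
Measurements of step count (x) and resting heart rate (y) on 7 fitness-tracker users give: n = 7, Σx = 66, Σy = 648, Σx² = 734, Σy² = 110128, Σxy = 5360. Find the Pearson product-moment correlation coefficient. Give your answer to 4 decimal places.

Numerator: nΣxy − (Σx)(Σy) = 7·5360 − (66)(648) = -5248
Denominator: √[(nΣx²−(Σx)²)(nΣy²−(Σy)²)]
  nΣx²−(Σx)² = 7·734 − 4356 = 782;  nΣy²−(Σy)² = 7·110128 − 419904 = 350992
  √(782·350992) = √274475744 = 16567.3095
r = -5248 / 16567.3095 = -0.3168

-0.3168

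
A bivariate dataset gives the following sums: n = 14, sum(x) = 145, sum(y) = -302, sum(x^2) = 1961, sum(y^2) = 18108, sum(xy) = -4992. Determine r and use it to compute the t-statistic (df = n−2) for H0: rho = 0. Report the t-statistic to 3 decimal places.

-4.749

Numerator: nΣxy − (Σx)(Σy) = 14·(-4992) − (145)(-302) = -26098
Denominator: √[(nΣx²−(Σx)²)(nΣy²−(Σy)²)]
  nΣx²−(Σx)² = 14·1961 − 21025 = 6429;  nΣy²−(Σy)² = 14·18108 − 91204 = 162308
  √(6429·162308) = √1043478132 = 32302.9121
r = -26098 / 32302.9121 = -0.8079
t = r·√(n−2)/√(1−r²) = -0.8079·√12 / √(1−0.652702) = -2.798648 / 0.589320 = -4.749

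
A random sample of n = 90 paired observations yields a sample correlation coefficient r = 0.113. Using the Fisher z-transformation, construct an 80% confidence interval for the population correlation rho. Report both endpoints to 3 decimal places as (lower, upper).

Fisher z: z_r = atanh(r) = ½·ln((1+0.113)/(1−0.113)) = 0.113485
SE(z) = 1/√(n−3) = 1/√87 = 0.107211
80% ⇒ z* = 1.282; margin = 1.282·0.107211 = 0.137445
CI on z-scale: (-0.023960, 0.250930)
Back-transform: tanh(-0.023960) = -0.023955, tanh(0.250930) = 0.245793

(-0.024, 0.246)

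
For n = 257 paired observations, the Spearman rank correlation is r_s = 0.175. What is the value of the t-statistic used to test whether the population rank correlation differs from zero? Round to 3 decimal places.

2.838

1 − r_s² = 1 − 0.030625 = 0.969375;  √(1−r_s²) = 0.984568
√(n−2) = √255 = 15.968719
t = r_s·√(n−2)/√(1−r_s²) = 0.175 · 15.968719 / 0.984568 = 2.838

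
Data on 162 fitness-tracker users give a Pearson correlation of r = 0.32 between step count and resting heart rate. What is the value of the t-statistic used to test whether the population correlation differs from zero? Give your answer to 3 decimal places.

t = r·√(n−2) / √(1−r²) with r = 0.32, n = 162
  = 0.32·√160 / √(1 − 0.1024)
  = 0.32·12.649111 / 0.947418
  = 4.047716 / 0.947418 = 4.272

4.272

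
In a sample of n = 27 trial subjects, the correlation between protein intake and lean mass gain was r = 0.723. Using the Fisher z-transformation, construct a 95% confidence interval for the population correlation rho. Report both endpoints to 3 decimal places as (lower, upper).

z_r = atanh(0.723) = 0.913902;  SE = 1/√(n−3) = 1/√24 = 0.204124
z-limits: 0.913902 ± 1.960·0.204124 = 0.913902 ± 0.400083 = [0.513819, 1.313985]
ρ-limits: (tanh 0.513819, tanh 1.313985) = (0.473, 0.865)

(0.473, 0.865)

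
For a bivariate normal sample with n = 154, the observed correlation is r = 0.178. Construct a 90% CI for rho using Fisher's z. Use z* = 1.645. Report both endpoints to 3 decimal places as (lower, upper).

(0.046, 0.304)

Fisher z: z_r = atanh(r) = ½·ln((1+0.178)/(1−0.178)) = 0.179916
SE(z) = 1/√(n−3) = 1/√151 = 0.081379
90% ⇒ z* = 1.645; margin = 1.645·0.081379 = 0.133868
CI on z-scale: (0.046048, 0.313784)
Back-transform: tanh(0.046048) = 0.046015, tanh(0.313784) = 0.303876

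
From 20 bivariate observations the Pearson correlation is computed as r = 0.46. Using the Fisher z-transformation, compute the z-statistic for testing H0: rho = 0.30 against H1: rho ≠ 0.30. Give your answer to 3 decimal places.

0.774

Fisher z: atanh(0.46) = 0.497311, atanh(0.30) = 0.309520
z = (z_r − z_0)·√(n−3) = (0.497311 − 0.309520)·√17 = 0.187791 · 4.123106 = 0.774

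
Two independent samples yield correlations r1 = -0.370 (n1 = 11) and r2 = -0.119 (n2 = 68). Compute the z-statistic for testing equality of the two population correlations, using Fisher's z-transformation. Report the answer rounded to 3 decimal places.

-0.718

Fisher z-transforms: z1 = atanh(-0.370) = -0.388423, z2 = atanh(-0.119) = -0.119567; difference d = -0.268856
Var(d) = 1/8 + 1/65 = 0.1250000 + 0.0153846 = 0.1403846
z = d/√Var(d) = -0.268856 / √0.1403846 = -0.268856 / 0.374679 = -0.718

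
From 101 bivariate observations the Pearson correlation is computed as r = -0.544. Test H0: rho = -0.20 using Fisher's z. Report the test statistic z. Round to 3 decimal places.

-4.030

Fisher z: atanh(-0.544) = -0.609819, atanh(-0.20) = -0.202733
z = (z_r − z_0)·√(n−3) = (-0.609819 − (-0.202733))·√98 = -0.407086 · 9.899495 = -4.030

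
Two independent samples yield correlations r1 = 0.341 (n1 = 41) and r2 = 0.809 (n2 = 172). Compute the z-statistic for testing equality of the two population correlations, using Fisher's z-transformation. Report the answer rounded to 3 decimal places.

-4.283

Fisher z-transforms: z1 = atanh(0.341) = 0.355224, z2 = atanh(0.809) = 1.124128; difference d = -0.768904
Var(d) = 1/38 + 1/169 = 0.0263158 + 0.0059172 = 0.0322330
z = d/√Var(d) = -0.768904 / √0.0322330 = -0.768904 / 0.179536 = -4.283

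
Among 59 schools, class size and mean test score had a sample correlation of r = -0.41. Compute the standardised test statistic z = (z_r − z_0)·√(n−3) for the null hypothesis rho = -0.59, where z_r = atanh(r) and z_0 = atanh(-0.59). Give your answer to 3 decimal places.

Fisher z: atanh(-0.41) = -0.435611, atanh(-0.59) = -0.677666
z = (z_r − z_0)·√(n−3) = (-0.435611 − (-0.677666))·√56 = 0.242055 · 7.483315 = 1.811

1.811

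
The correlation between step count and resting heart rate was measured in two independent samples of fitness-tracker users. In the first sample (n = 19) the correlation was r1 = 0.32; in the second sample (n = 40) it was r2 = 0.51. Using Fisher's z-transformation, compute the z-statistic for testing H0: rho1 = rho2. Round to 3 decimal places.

-0.772

z1 = atanh(0.32) = 0.331647,  z2 = atanh(0.51) = 0.562730
SE = √(1/(n1−3) + 1/(n2−3)) = √(1/16 + 1/37) = √(0.0625000 + 0.0270270) = √0.0895270 = 0.299211
z = (z1 − z2)/SE = (0.331647 − 0.562730) / 0.299211 = -0.231083 / 0.299211 = -0.772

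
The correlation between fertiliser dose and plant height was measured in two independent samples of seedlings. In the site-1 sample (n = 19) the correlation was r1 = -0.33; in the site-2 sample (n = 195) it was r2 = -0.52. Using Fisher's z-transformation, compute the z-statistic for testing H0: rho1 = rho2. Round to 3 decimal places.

0.897

z1 = atanh(-0.33) = -0.342828,  z2 = atanh(-0.52) = -0.576340
SE = √(1/(n1−3) + 1/(n2−3)) = √(1/16 + 1/192) = √(0.0625000 + 0.0052083) = √0.0677083 = 0.260208
z = (z1 − z2)/SE = (-0.342828 − (-0.576340)) / 0.260208 = 0.233512 / 0.260208 = 0.897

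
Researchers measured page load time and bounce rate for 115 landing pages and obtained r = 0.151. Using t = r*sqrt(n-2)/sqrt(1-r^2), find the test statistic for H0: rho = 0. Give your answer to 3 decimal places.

t = r·√(n−2) / √(1−r²) with r = 0.151, n = 115
  = 0.151·√113 / √(1 − 0.022801)
  = 0.151·10.630146 / 0.988534
  = 1.605152 / 0.988534 = 1.624

1.624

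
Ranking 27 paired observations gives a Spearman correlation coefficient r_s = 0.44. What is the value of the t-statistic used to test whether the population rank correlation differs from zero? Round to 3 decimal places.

2.450

1 − r_s² = 1 − 0.1936 = 0.8064;  √(1−r_s²) = 0.897998
√(n−2) = √25 = 5.000000
t = r_s·√(n−2)/√(1−r_s²) = 0.44 · 5.000000 / 0.897998 = 2.450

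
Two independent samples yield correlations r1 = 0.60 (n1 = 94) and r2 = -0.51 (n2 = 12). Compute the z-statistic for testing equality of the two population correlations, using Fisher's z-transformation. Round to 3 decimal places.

Fisher z-transforms: z1 = atanh(0.60) = 0.693147, z2 = atanh(-0.51) = -0.562730; difference d = 1.255877
Var(d) = 1/91 + 1/9 = 0.0109890 + 0.1111111 = 0.1221001
z = d/√Var(d) = 1.255877 / √0.1221001 = 1.255877 / 0.349428 = 3.594

3.594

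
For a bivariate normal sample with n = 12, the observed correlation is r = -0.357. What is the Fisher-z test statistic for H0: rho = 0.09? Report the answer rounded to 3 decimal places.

-1.391

Fisher z: atanh(-0.357) = -0.373443, atanh(0.09) = 0.090244
z = (z_r − z_0)·√(n−3) = (-0.373443 − 0.090244)·√9 = -0.463687 · 3.000000 = -1.391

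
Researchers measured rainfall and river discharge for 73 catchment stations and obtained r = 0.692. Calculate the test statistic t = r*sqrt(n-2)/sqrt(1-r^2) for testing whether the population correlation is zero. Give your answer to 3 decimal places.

8.077

t = r·√(n−2) / √(1−r²) with r = 0.692, n = 73
  = 0.692·√71 / √(1 − 0.478864)
  = 0.692·8.426150 / 0.721897
  = 5.830896 / 0.721897 = 8.077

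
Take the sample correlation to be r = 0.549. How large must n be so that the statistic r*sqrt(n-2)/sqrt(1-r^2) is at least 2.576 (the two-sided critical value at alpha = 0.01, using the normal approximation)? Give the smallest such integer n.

Need r·√(n−2)/√(1−r²) ≥ 2.576
√(n−2) ≥ 2.576·√(1−0.301401) / 0.549 = 2.576·0.835822 / 0.549 = 3.9218
n−2 ≥ 15.3805  ⇒  n ≥ 17.3805
Smallest integer n = 18

18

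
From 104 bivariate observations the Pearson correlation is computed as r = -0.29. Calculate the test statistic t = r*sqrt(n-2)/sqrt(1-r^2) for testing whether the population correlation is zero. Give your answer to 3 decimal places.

-3.060

1 − r² = 1 − 0.0841 = 0.9159;  √(1−r²) = 0.957027
√(n−2) = √102 = 10.099505
t = r·√(n−2)/√(1−r²) = -0.29 · 10.099505 / 0.957027 = -3.060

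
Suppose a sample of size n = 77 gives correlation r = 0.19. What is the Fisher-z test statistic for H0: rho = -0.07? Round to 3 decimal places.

2.258

z_r = atanh(0.19) = 0.192337,  z_0 = atanh(-0.07) = -0.070115
SE = 1/√(n−3) = 1/√74 = 0.116248
z = (z_r − z_0)/SE = (0.192337 − (-0.070115)) / 0.116248 = 0.262452 / 0.116248 = 2.258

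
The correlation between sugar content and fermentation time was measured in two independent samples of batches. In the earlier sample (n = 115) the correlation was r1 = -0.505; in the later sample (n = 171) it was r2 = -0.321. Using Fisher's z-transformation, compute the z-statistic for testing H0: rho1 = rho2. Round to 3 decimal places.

-1.830

Fisher z-transforms: z1 = atanh(-0.505) = -0.555995, z2 = atanh(-0.321) = -0.332762; difference d = -0.223233
Var(d) = 1/112 + 1/168 = 0.0089286 + 0.0059524 = 0.0148810
z = d/√Var(d) = -0.223233 / √0.0148810 = -0.223233 / 0.121988 = -1.830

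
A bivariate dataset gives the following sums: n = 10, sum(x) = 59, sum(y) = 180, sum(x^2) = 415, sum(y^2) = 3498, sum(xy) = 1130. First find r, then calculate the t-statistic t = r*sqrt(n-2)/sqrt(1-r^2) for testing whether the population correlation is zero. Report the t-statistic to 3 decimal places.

1.711

S_xy = nΣxy − ΣxΣy = 10·1130 − 59·180 = 11300 − 10620 = 680
S_xx = nΣx² − (Σx)² = 10·415 − 59² = 4150 − 3481 = 669
S_yy = nΣy² − (Σy)² = 10·3498 − 180² = 34980 − 32400 = 2580
r = S_xy / √(S_xx·S_yy) = 680 / √(669·2580) = 680 / √1726020 = 680 / 1313.7808 = 0.5176
t = r·√(n−2)/√(1−r²) = 0.5176·√8 / √(1−0.267910) = 1.463994 / 0.855623 = 1.711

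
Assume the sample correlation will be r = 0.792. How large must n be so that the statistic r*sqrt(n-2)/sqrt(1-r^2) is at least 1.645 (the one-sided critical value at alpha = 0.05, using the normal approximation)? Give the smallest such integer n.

r√(n−2)/√(1−r²) ≥ 1.645  ⇔  n−2 ≥ (1.645)²·(1−r²)/r²
(1−r²)/r² = (1−0.627264)/0.627264 = 0.5942
n ≥ 2 + 2.706025·0.5942 = 2 + 1.6079 = 3.6079
⌈3.6079⌉ = 4

4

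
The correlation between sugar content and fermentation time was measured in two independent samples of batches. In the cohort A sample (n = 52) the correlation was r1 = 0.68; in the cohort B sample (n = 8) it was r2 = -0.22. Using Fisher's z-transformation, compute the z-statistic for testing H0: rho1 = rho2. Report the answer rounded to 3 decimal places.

z1 = atanh(0.68) = 0.829114,  z2 = atanh(-0.22) = -0.223656
SE = √(1/(n1−3) + 1/(n2−3)) = √(1/49 + 1/5) = √(0.0204082 + 0.2000000) = √0.2204082 = 0.469477
z = (z1 − z2)/SE = (0.829114 − (-0.223656)) / 0.469477 = 1.052770 / 0.469477 = 2.242

2.242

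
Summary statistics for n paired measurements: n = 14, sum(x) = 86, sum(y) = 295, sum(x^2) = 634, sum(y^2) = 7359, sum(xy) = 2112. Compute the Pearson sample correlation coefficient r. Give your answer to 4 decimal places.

0.8627

Numerator: nΣxy − (Σx)(Σy) = 14·2112 − (86)(295) = 4198
Denominator: √[(nΣx²−(Σx)²)(nΣy²−(Σy)²)]
  nΣx²−(Σx)² = 14·634 − 7396 = 1480;  nΣy²−(Σy)² = 14·7359 − 87025 = 16001
  √(1480·16001) = √23681480 = 4866.3621
r = 4198 / 4866.3621 = 0.8627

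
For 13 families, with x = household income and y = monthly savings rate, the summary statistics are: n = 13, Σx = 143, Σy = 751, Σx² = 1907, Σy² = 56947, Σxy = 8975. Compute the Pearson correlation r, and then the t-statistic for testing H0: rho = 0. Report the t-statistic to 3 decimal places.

S_xy = nΣxy − ΣxΣy = 13·8975 − 143·751 = 116675 − 107393 = 9282
S_xx = nΣx² − (Σx)² = 13·1907 − 143² = 24791 − 20449 = 4342
S_yy = nΣy² − (Σy)² = 13·56947 − 751² = 740311 − 564001 = 176310
r = S_xy / √(S_xx·S_yy) = 9282 / √(4342·176310) = 9282 / √765538020 = 9282 / 27668.3577 = 0.3355
t = r·√(n−2)/√(1−r²) = 0.3355·√11 / √(1−0.112560) = 1.112728 / 0.942040 = 1.181

1.181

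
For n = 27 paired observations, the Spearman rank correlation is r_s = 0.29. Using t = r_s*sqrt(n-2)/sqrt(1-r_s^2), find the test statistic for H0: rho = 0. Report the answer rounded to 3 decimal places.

1 − r_s² = 1 − 0.0841 = 0.9159;  √(1−r_s²) = 0.957027
√(n−2) = √25 = 5.000000
t = r_s·√(n−2)/√(1−r_s²) = 0.29 · 5.000000 / 0.957027 = 1.515

1.515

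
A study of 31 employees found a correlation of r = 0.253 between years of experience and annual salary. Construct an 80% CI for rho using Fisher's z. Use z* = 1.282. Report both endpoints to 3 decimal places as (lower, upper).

(0.016, 0.463)

z_r = atanh(0.253) = 0.258615;  SE = 1/√(n−3) = 1/√28 = 0.188982
z-limits: 0.258615 ± 1.282·0.188982 = 0.258615 ± 0.242275 = [0.016340, 0.500890]
ρ-limits: (tanh 0.016340, tanh 0.500890) = (0.016, 0.463)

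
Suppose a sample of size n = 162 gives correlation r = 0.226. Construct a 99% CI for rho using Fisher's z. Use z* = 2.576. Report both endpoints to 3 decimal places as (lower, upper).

(0.026, 0.409)

Fisher z: z_r = atanh(r) = ½·ln((1+0.226)/(1−0.226)) = 0.229970
SE(z) = 1/√(n−3) = 1/√159 = 0.079305
99% ⇒ z* = 2.576; margin = 2.576·0.079305 = 0.204290
CI on z-scale: (0.025680, 0.434260)
Back-transform: tanh(0.025680) = 0.025674, tanh(0.434260) = 0.408875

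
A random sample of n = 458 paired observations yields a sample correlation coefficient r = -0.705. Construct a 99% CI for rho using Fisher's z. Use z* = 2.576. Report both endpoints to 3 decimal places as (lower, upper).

z_r = atanh(-0.705) = -0.877173;  SE = 1/√(n−3) = 1/√455 = 0.046881
z-limits: -0.877173 ± 2.576·0.046881 = -0.877173 ± 0.120765 = [-0.997938, -0.756408]
ρ-limits: (tanh -0.997938, tanh -0.756408) = (-0.761, -0.639)

(-0.761, -0.639)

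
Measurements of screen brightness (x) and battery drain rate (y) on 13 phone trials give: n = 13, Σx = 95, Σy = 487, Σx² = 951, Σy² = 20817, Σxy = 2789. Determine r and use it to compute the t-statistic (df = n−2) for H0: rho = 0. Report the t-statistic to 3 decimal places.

S_xy = nΣxy − ΣxΣy = 13·2789 − 95·487 = 36257 − 46265 = -10008
S_xx = nΣx² − (Σx)² = 13·951 − 95² = 12363 − 9025 = 3338
S_yy = nΣy² − (Σy)² = 13·20817 − 487² = 270621 − 237169 = 33452
r = S_xy / √(S_xx·S_yy) = -10008 / √(3338·33452) = -10008 / √111662776 = -10008 / 10567.0609 = -0.9471
t = r·√(n−2)/√(1−r²) = -0.9471·√11 / √(1−0.896998) = -3.141175 / 0.320939 = -9.787

-9.787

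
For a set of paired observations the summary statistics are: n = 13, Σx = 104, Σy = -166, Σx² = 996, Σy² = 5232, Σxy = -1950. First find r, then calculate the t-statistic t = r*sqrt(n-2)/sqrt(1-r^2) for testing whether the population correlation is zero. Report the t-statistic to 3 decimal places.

Numerator: nΣxy − (Σx)(Σy) = 13·(-1950) − (104)(-166) = -8086
Denominator: √[(nΣx²−(Σx)²)(nΣy²−(Σy)²)]
  nΣx²−(Σx)² = 13·996 − 10816 = 2132;  nΣy²−(Σy)² = 13·5232 − 27556 = 40460
  √(2132·40460) = √86260720 = 9287.6649
r = -8086 / 9287.6649 = -0.8706
t = r·√(n−2)/√(1−r²) = -0.8706·√11 / √(1−0.757944) = -2.887454 / 0.491992 = -5.869

-5.869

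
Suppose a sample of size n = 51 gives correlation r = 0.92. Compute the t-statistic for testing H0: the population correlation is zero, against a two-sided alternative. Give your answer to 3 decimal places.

16.432

1 − r² = 1 − 0.8464 = 0.1536;  √(1−r²) = 0.391918
√(n−2) = √49 = 7.000000
t = r·√(n−2)/√(1−r²) = 0.92 · 7.000000 / 0.391918 = 16.432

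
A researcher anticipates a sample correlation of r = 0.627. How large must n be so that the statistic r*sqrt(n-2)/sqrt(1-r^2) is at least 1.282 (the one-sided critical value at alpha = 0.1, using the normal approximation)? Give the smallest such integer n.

5

Need r·√(n−2)/√(1−r²) ≥ 1.282
√(n−2) ≥ 1.282·√(1−0.393129) / 0.627 = 1.282·0.779019 / 0.627 = 1.5928
n−2 ≥ 2.5370  ⇒  n ≥ 4.5370
Smallest integer n = 5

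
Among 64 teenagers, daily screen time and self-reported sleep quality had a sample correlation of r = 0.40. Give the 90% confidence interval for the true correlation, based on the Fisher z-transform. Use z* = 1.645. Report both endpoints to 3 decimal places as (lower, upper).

Fisher z: z_r = atanh(r) = ½·ln((1+0.40)/(1−0.40)) = 0.423649
SE(z) = 1/√(n−3) = 1/√61 = 0.128037
90% ⇒ z* = 1.645; margin = 1.645·0.128037 = 0.210621
CI on z-scale: (0.213028, 0.634270)
Back-transform: tanh(0.213028) = 0.209863, tanh(0.634270) = 0.560985

(0.210, 0.561)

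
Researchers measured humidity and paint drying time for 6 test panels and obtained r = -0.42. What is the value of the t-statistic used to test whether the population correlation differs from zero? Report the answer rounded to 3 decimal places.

-0.926

t = r·√(n−2) / √(1−r²) with r = -0.42, n = 6
  = -0.42·√4 / √(1 − 0.1764)
  = -0.42·2.000000 / 0.907524
  = -0.840000 / 0.907524 = -0.926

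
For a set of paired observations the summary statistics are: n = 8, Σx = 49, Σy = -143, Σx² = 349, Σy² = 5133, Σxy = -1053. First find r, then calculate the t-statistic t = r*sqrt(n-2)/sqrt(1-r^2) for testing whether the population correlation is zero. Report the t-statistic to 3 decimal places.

Numerator: nΣxy − (Σx)(Σy) = 8·(-1053) − (49)(-143) = -1417
Denominator: √[(nΣx²−(Σx)²)(nΣy²−(Σy)²)]
  nΣx²−(Σx)² = 8·349 − 2401 = 391;  nΣy²−(Σy)² = 8·5133 − 20449 = 20615
  √(391·20615) = √8060465 = 2839.0958
r = -1417 / 2839.0958 = -0.4991
t = r·√(n−2)/√(1−r²) = -0.4991·√6 / √(1−0.249101) = -1.222540 / 0.866544 = -1.411

-1.411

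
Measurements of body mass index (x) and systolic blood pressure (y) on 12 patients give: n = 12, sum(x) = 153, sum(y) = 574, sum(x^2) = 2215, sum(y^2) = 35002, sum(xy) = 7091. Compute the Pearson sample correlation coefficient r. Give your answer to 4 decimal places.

-0.1611

Numerator: nΣxy − (Σx)(Σy) = 12·7091 − (153)(574) = -2730
Denominator: √[(nΣx²−(Σx)²)(nΣy²−(Σy)²)]
  nΣx²−(Σx)² = 12·2215 − 23409 = 3171;  nΣy²−(Σy)² = 12·35002 − 329476 = 90548
  √(3171·90548) = √287127708 = 16944.8431
r = -2730 / 16944.8431 = -0.1611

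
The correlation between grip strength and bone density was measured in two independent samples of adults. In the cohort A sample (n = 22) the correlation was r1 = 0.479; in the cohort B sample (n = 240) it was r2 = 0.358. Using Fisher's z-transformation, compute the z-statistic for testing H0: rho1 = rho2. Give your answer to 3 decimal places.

0.617

z1 = atanh(0.479) = 0.521686,  z2 = atanh(0.358) = 0.374590
SE = √(1/(n1−3) + 1/(n2−3)) = √(1/19 + 1/237) = √(0.0526316 + 0.0042194) = √0.0568510 = 0.238434
z = (z1 − z2)/SE = (0.521686 − 0.374590) / 0.238434 = 0.147096 / 0.238434 = 0.617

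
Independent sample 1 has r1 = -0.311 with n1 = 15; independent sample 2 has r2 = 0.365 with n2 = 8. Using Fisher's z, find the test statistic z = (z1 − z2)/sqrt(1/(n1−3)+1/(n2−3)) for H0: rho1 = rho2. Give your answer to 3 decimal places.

-1.323

Fisher z-transforms: z1 = atanh(-0.311) = -0.321652, z2 = atanh(0.365) = 0.382642; difference d = -0.704294
Var(d) = 1/12 + 1/5 = 0.0833333 + 0.2000000 = 0.2833333
z = d/√Var(d) = -0.704294 / √0.2833333 = -0.704294 / 0.532291 = -1.323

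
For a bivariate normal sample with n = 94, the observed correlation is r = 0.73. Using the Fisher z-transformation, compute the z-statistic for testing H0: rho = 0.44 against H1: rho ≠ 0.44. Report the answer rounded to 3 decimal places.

Fisher z: atanh(0.73) = 0.928727, atanh(0.44) = 0.472231
z = (z_r − z_0)·√(n−3) = (0.928727 − 0.472231)·√91 = 0.456496 · 9.539392 = 4.355

4.355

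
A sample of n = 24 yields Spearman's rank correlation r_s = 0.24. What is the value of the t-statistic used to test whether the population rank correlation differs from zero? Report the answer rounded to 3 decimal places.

1 − r_s² = 1 − 0.0576 = 0.9424;  √(1−r_s²) = 0.970773
√(n−2) = √22 = 4.690416
t = r_s·√(n−2)/√(1−r_s²) = 0.24 · 4.690416 / 0.970773 = 1.160

1.160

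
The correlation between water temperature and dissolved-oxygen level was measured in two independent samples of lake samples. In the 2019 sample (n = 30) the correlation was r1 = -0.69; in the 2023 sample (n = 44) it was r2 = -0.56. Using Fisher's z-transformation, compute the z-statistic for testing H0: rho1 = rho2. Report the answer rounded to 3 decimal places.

z1 = atanh(-0.69) = -0.847956,  z2 = atanh(-0.56) = -0.632833
SE = √(1/(n1−3) + 1/(n2−3)) = √(1/27 + 1/41) = √(0.0370370 + 0.0243902) = √0.0614272 = 0.247845
z = (z1 − z2)/SE = (-0.847956 − (-0.632833)) / 0.247845 = -0.215123 / 0.247845 = -0.868

-0.868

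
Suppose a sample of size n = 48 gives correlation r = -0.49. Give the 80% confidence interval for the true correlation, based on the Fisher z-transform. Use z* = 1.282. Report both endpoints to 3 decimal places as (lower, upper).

(-0.621, -0.332)

z_r = atanh(-0.49) = -0.536060;  SE = 1/√(n−3) = 1/√45 = 0.149071
z-limits: -0.536060 ± 1.282·0.149071 = -0.536060 ± 0.191109 = [-0.727169, -0.344951]
ρ-limits: (tanh -0.727169, tanh -0.344951) = (-0.621, -0.332)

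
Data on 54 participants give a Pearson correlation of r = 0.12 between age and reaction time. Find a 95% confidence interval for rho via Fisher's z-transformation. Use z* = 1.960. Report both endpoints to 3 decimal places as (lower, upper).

Fisher z: z_r = atanh(r) = ½·ln((1+0.12)/(1−0.12)) = 0.120581
SE(z) = 1/√(n−3) = 1/√51 = 0.140028
95% ⇒ z* = 1.960; margin = 1.960·0.140028 = 0.274455
CI on z-scale: (-0.153874, 0.395036)
Back-transform: tanh(-0.153874) = -0.152671, tanh(0.395036) = 0.375694

(-0.153, 0.376)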